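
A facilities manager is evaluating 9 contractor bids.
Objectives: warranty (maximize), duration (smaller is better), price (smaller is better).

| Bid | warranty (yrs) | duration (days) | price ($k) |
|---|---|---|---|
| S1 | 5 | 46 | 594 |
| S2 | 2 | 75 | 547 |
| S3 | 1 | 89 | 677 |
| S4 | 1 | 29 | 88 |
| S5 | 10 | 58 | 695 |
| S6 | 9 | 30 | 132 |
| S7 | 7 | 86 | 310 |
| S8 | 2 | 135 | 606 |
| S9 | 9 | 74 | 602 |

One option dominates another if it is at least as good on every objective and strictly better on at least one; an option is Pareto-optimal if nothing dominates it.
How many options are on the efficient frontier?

S1: dominated by S6 (warranty 9≥5, duration 30≤46, price 132≤594).
S2: dominated by S6 (warranty 9≥2, duration 30≤75, price 132≤547).
S3: dominated by S1 (warranty 5≥1, duration 46≤89, price 594≤677).
S4: not dominated (best duration).
S5: not dominated (best warranty).
S6: not dominated.
S7: dominated by S6 (warranty 9≥7, duration 30≤86, price 132≤310).
S8: dominated by S1 (warranty 5≥2, duration 46≤135, price 594≤606).
S9: dominated by S6 (warranty 9≥9, duration 30≤74, price 132≤602).
Pareto-optimal: S4, S5, S6 → 3.

3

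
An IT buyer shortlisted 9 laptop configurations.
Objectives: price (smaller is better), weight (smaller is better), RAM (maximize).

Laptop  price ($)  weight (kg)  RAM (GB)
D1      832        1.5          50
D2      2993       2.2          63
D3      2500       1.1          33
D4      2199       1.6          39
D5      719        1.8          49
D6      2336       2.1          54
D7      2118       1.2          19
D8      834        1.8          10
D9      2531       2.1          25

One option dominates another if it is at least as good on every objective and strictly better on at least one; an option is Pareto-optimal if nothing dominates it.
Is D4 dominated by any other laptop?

D1 vs D4: price 832≤2199, weight 1.5≤1.6, RAM 50≥39 — D1 is at least as good on every objective and strictly better on at least one, so D1 dominates D4.

Yes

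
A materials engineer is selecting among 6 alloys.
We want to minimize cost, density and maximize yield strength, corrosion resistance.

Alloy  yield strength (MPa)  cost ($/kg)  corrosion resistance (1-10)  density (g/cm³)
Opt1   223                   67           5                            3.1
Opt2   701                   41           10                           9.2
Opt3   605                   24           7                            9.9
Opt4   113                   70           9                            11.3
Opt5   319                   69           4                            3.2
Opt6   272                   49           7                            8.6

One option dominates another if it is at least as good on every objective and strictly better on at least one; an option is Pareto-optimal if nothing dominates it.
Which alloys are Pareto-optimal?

Opt1, Opt2, Opt3, Opt5, Opt6

Opt1: not dominated (best density).
Opt2: not dominated (best yield strength).
Opt3: not dominated (best cost).
Opt4: dominated by Opt2 (yield strength 701≥113, cost 41≤70, corrosion resistance 10≥9, density 9.2≤11.3).
Opt5: not dominated.
Opt6: not dominated.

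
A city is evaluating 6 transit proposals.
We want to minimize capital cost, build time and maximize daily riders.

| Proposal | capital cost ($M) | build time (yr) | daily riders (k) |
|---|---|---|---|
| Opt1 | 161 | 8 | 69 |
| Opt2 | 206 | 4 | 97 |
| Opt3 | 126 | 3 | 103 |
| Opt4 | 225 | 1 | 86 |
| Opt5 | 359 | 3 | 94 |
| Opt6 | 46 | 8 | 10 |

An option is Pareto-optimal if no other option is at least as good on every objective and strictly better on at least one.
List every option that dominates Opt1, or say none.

Opt3

Opt3: capital cost 126≤161, build time 3≤8, daily riders 103≥69 — dominates Opt1.
Others (Opt2, Opt4, Opt5, Opt6) are each worse than Opt1 on at least one objective.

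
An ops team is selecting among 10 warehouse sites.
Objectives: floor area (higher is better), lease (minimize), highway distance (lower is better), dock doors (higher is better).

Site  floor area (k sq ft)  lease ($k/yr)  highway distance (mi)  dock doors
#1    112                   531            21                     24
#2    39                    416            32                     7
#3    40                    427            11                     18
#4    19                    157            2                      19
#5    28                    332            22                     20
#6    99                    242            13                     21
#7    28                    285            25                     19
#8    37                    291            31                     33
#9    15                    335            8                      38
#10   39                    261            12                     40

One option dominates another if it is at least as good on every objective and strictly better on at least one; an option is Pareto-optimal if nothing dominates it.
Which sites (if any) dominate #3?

#1: worse on lease (531 vs 427).
#2: worse on floor area (39 vs 40).
#4: worse on floor area (19 vs 40).
#5: worse on floor area (28 vs 40).
#6: worse on highway distance (13 vs 11).
#7: worse on floor area (28 vs 40).
#8: worse on floor area (37 vs 40).
#9: worse on floor area (15 vs 40).
#10: worse on floor area (39 vs 40).
No option dominates #3.

none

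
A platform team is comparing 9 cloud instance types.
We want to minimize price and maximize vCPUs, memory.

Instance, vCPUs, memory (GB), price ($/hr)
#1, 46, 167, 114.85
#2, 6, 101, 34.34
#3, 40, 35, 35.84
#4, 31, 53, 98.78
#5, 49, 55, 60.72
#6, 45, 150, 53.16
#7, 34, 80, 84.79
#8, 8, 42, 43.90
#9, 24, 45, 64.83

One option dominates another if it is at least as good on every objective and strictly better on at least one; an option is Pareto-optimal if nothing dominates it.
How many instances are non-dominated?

#1: not dominated (best memory).
#2: not dominated (best price).
#3: not dominated.
#4: dominated by #5 (vCPUs 49≥31, memory 55≥53, price 60.72≤98.78).
#5: not dominated (best vCPUs).
#6: not dominated.
#7: dominated by #6 (vCPUs 45≥34, memory 150≥80, price 53.16≤84.79).
#8: not dominated.
#9: dominated by #5 (vCPUs 49≥24, memory 55≥45, price 60.72≤64.83).
Pareto-optimal: #1, #2, #3, #5, #6, #8 → 6.

6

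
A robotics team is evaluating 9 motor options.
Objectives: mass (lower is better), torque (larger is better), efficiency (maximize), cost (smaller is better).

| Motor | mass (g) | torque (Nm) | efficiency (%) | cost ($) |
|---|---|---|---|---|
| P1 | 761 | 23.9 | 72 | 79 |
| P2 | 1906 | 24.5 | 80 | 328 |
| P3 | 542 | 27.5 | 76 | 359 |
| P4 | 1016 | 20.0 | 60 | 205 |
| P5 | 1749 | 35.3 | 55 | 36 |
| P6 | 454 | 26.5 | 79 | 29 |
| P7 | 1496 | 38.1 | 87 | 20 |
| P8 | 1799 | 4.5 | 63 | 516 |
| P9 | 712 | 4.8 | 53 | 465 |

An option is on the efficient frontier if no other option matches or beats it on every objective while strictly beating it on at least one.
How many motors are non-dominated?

P1: dominated by P6 (mass 454≤761, torque 26.5≥23.9, efficiency 79≥72, cost 29≤79).
P2: dominated by P7 (mass 1496≤1906, torque 38.1≥24.5, efficiency 87≥80, cost 20≤328).
P3: not dominated.
P4: dominated by P1 (mass 761≤1016, torque 23.9≥20.0, efficiency 72≥60, cost 79≤205).
P5: dominated by P7 (mass 1496≤1749, torque 38.1≥35.3, efficiency 87≥55, cost 20≤36).
P6: not dominated (best mass).
P7: not dominated (best torque).
P8: dominated by P1 (mass 761≤1799, torque 23.9≥4.5, efficiency 72≥63, cost 79≤516).
P9: dominated by P3 (mass 542≤712, torque 27.5≥4.8, efficiency 76≥53, cost 359≤465).
Pareto-optimal: P3, P6, P7 → 3.

3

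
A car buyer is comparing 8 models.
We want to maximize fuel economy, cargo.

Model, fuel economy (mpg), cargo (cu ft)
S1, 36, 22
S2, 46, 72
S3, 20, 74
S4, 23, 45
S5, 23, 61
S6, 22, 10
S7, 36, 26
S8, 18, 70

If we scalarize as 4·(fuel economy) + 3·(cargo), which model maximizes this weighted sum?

S2

S1: 4·36 + 3·22 = 210
S2: 4·46 + 3·72 = 400
S3: 4·20 + 3·74 = 302
S4: 4·23 + 3·45 = 227
S5: 4·23 + 3·61 = 275
S6: 4·22 + 3·10 = 118
S7: 4·36 + 3·26 = 222
S8: 4·18 + 3·70 = 282
Highest: S2 at 400.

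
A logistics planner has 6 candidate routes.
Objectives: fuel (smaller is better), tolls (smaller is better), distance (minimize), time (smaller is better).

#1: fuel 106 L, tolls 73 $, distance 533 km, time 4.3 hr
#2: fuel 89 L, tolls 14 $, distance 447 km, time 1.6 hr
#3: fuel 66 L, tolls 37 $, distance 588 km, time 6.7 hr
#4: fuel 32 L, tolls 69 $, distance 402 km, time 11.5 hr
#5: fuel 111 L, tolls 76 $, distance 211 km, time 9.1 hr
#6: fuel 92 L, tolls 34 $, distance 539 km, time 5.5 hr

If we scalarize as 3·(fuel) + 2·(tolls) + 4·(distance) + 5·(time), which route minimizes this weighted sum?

#5

#1: 3·106 + 2·73 + 4·533 + 5·4.3 = 2617.5
#2: 3·89 + 2·14 + 4·447 + 5·1.6 = 2091.0
#3: 3·66 + 2·37 + 4·588 + 5·6.7 = 2657.5
#4: 3·32 + 2·69 + 4·402 + 5·11.5 = 1899.5
#5: 3·111 + 2·76 + 4·211 + 5·9.1 = 1374.5
#6: 3·92 + 2·34 + 4·539 + 5·5.5 = 2527.5
Lowest: #5 at 1374.5.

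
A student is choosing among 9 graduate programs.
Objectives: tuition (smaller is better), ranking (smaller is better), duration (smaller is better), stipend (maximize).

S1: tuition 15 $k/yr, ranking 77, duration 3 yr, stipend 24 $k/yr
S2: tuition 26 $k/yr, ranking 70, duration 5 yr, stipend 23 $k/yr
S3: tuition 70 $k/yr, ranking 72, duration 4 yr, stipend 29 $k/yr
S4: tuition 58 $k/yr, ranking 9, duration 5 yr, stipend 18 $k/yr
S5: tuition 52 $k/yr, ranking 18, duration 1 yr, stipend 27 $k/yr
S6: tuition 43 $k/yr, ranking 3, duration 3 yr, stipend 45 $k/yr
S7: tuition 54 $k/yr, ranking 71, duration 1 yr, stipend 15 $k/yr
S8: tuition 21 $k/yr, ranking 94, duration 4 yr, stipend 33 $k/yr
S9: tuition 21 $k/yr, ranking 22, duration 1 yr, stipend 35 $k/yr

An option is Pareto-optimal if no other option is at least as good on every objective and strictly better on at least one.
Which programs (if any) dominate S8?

S9: tuition 21≤21, ranking 22≤94, duration 1≤4, stipend 35≥33 — dominates S8.
Others (S1, S2, S3, S4, S5, S6, S7) are each worse than S8 on at least one objective.

S9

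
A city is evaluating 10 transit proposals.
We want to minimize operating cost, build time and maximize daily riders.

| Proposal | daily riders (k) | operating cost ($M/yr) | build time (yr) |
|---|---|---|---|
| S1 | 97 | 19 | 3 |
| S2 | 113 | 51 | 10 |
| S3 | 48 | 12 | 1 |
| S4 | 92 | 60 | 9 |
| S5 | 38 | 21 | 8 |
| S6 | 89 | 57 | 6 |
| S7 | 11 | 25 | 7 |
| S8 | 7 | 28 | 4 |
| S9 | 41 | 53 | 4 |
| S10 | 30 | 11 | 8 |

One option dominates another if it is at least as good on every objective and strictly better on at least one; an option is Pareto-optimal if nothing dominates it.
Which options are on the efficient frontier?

S1, S2, S3, S10

S1: not dominated.
S2: not dominated (best daily riders).
S3: not dominated (best build time).
S4: dominated by S1 (daily riders 97≥92, operating cost 19≤60, build time 3≤9).
S5: dominated by S1 (daily riders 97≥38, operating cost 19≤21, build time 3≤8).
S6: dominated by S1 (daily riders 97≥89, operating cost 19≤57, build time 3≤6).
S7: dominated by S1 (daily riders 97≥11, operating cost 19≤25, build time 3≤7).
S8: dominated by S1 (daily riders 97≥7, operating cost 19≤28, build time 3≤4).
S9: dominated by S1 (daily riders 97≥41, operating cost 19≤53, build time 3≤4).
S10: not dominated (best operating cost).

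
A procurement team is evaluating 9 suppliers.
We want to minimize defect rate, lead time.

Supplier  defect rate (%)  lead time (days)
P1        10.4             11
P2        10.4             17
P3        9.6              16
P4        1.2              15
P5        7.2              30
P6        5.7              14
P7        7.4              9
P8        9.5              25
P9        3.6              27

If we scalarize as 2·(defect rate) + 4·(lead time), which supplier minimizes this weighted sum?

P1: 2·10.4 + 4·11 = 64.8
P2: 2·10.4 + 4·17 = 88.8
P3: 2·9.6 + 4·16 = 83.2
P4: 2·1.2 + 4·15 = 62.4
P5: 2·7.2 + 4·30 = 134.4
P6: 2·5.7 + 4·14 = 67.4
P7: 2·7.4 + 4·9 = 50.8
P8: 2·9.5 + 4·25 = 119.0
P9: 2·3.6 + 4·27 = 115.2
Lowest: P7 at 50.8.

P7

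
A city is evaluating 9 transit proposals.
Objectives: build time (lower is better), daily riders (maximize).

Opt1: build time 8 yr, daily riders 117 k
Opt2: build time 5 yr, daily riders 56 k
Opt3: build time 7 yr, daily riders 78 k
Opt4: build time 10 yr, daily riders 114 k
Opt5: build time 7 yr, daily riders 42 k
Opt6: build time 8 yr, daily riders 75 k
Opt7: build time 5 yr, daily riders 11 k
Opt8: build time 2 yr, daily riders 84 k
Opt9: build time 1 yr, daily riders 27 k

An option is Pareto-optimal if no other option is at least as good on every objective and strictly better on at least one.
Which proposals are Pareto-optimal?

Opt1, Opt8, Opt9

Opt1: not dominated (best daily riders).
Opt2: dominated by Opt8 (build time 2≤5, daily riders 84≥56).
Opt3: dominated by Opt8 (build time 2≤7, daily riders 84≥78).
Opt4: dominated by Opt1 (build time 8≤10, daily riders 117≥114).
Opt5: dominated by Opt2 (build time 5≤7, daily riders 56≥42).
Opt6: dominated by Opt1 (build time 8≤8, daily riders 117≥75).
Opt7: dominated by Opt2 (build time 5≤5, daily riders 56≥11).
Opt8: not dominated.
Opt9: not dominated (best build time).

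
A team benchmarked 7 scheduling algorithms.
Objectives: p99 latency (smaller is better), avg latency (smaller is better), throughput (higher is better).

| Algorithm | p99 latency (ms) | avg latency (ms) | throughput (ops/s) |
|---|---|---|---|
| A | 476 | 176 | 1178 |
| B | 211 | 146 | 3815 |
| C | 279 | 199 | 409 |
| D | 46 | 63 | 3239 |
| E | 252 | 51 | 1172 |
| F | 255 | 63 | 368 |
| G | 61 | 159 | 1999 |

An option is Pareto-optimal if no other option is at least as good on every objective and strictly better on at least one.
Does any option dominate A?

Yes

B vs A: p99 latency 211≤476, avg latency 146≤176, throughput 3815≥1178 — B is at least as good on every objective and strictly better on at least one, so B dominates A.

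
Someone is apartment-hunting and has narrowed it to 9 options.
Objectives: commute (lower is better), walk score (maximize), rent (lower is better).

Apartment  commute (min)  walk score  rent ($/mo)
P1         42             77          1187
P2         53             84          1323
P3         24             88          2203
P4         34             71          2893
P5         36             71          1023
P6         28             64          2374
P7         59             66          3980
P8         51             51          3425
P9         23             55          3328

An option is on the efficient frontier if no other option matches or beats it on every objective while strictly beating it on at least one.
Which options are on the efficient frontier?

P1, P2, P3, P5, P9

P1: not dominated.
P2: not dominated.
P3: not dominated (best walk score).
P4: dominated by P3 (commute 24≤34, walk score 88≥71, rent 2203≤2893).
P5: not dominated (best rent).
P6: dominated by P3 (commute 24≤28, walk score 88≥64, rent 2203≤2374).
P7: dominated by P1 (commute 42≤59, walk score 77≥66, rent 1187≤3980).
P8: dominated by P1 (commute 42≤51, walk score 77≥51, rent 1187≤3425).
P9: not dominated (best commute).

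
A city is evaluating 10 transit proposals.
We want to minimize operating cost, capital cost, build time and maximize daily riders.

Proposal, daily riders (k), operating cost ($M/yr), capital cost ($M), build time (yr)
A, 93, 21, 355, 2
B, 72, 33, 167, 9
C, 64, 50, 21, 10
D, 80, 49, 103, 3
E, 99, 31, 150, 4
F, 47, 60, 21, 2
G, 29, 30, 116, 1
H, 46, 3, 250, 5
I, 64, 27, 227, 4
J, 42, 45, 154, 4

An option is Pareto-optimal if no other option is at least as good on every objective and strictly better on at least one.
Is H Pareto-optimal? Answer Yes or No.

Yes

A: worse on operating cost (21 vs 3).
B: worse on operating cost (33 vs 3).
C: worse on operating cost (50 vs 3).
D: worse on operating cost (49 vs 3).
E: worse on operating cost (31 vs 3).
F: worse on operating cost (60 vs 3).
G: worse on daily riders (29 vs 46).
I: worse on operating cost (27 vs 3).
J: worse on daily riders (42 vs 46).
No option is at least as good as H on every objective and strictly better on one.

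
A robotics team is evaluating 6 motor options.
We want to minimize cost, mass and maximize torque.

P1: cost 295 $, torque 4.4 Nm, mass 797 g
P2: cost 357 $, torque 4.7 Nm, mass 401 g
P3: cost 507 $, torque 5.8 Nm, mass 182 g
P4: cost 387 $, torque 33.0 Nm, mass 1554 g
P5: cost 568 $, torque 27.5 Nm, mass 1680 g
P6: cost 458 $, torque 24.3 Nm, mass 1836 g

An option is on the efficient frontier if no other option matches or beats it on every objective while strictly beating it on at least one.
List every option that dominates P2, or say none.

none

P1: worse on torque (4.4 vs 4.7).
P3: worse on cost (507 vs 357).
P4: worse on cost (387 vs 357).
P5: worse on cost (568 vs 357).
P6: worse on cost (458 vs 357).
No option dominates P2.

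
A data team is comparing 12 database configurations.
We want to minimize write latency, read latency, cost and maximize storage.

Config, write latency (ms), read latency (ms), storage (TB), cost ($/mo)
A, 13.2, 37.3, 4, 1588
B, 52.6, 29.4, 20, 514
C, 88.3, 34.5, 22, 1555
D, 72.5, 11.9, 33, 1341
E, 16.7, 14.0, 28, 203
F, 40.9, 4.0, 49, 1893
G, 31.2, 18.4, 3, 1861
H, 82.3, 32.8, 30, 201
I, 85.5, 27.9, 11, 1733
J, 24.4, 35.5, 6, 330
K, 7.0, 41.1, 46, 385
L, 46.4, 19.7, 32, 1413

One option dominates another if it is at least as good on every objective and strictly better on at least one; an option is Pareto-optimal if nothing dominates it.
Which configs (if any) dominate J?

E

E: write latency 16.7≤24.4, read latency 14.0≤35.5, storage 28≥6, cost 203≤330 — dominates J.
Others (A, B, C, D, F, G, H, I, K, L) are each worse than J on at least one objective.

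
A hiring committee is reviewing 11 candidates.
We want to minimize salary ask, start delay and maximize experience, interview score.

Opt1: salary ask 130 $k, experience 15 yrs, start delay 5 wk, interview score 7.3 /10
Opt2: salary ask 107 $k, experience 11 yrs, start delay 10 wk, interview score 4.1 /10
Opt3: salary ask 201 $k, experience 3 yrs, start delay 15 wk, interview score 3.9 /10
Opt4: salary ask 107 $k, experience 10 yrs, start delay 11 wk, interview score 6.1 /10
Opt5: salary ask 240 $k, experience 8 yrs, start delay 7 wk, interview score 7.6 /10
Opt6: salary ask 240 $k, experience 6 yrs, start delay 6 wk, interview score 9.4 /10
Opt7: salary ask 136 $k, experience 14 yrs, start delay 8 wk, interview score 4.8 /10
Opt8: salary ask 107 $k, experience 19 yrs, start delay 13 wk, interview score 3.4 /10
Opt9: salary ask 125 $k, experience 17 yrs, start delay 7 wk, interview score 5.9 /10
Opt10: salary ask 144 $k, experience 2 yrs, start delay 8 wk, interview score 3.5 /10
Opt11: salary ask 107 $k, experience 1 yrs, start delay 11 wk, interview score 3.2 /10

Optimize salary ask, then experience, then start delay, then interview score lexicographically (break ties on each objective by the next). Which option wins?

First minimize salary ask: best is 107, kept {Opt2, Opt4, Opt8, Opt11}.
Then maximize experience: best is 19, kept {Opt8}.

Opt8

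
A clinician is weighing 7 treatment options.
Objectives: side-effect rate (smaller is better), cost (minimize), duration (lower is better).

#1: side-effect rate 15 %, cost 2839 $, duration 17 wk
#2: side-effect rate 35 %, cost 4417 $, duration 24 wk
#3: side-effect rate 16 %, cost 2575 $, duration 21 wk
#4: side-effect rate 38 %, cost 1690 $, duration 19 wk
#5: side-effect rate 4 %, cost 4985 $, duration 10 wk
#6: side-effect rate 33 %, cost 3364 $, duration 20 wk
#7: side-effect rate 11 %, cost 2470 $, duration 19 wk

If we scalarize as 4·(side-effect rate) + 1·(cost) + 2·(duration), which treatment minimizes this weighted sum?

#1: 4·15 + 1·2839 + 2·17 = 2933
#2: 4·35 + 1·4417 + 2·24 = 4605
#3: 4·16 + 1·2575 + 2·21 = 2681
#4: 4·38 + 1·1690 + 2·19 = 1880
#5: 4·4 + 1·4985 + 2·10 = 5021
#6: 4·33 + 1·3364 + 2·20 = 3536
#7: 4·11 + 1·2470 + 2·19 = 2552
Lowest: #4 at 1880.

#4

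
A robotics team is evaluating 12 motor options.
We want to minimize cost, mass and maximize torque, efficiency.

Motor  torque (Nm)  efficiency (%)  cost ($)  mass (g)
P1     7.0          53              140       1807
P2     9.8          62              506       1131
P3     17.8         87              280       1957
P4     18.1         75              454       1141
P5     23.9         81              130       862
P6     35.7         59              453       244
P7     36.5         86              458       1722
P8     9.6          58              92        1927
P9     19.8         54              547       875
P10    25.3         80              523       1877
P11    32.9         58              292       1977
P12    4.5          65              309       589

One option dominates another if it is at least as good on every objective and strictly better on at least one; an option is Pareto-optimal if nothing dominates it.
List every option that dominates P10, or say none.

P7

P7: torque 36.5≥25.3, efficiency 86≥80, cost 458≤523, mass 1722≤1877 — dominates P10.
Others (P1, P2, P3, P4, P5, P6, P8, P9, P11, P12) are each worse than P10 on at least one objective.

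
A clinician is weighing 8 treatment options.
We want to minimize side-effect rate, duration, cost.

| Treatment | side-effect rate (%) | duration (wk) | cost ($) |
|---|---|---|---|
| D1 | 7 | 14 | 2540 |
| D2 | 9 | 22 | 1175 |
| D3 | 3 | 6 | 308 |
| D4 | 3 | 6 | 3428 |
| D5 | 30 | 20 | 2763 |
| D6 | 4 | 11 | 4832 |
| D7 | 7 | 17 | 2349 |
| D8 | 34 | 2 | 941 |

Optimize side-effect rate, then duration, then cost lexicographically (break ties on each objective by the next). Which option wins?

D3

First minimize side-effect rate: best is 3, kept {D3, D4}.
Then minimize duration: best is 6, kept {D3, D4}.
Then minimize cost: best is 308, kept {D3}.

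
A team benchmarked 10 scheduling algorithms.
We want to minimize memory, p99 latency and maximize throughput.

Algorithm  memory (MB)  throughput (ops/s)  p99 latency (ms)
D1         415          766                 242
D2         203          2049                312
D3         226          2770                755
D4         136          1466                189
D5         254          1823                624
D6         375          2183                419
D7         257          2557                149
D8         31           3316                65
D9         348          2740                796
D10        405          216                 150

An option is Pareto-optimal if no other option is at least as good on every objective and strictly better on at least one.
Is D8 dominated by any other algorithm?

D1: worse on memory (415 vs 31).
D2: worse on memory (203 vs 31).
D3: worse on memory (226 vs 31).
D4: worse on memory (136 vs 31).
D5: worse on memory (254 vs 31).
D6: worse on memory (375 vs 31).
D7: worse on memory (257 vs 31).
D9: worse on memory (348 vs 31).
D10: worse on memory (405 vs 31).
No option is at least as good as D8 on every objective and strictly better on one.

No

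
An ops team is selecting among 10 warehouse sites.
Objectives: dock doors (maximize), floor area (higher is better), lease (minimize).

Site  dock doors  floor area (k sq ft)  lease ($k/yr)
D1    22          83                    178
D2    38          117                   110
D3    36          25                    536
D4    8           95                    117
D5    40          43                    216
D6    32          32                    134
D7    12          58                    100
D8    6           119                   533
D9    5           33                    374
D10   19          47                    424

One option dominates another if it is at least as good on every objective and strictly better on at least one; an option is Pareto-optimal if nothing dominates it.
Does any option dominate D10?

Yes

D1 vs D10: dock doors 22≥19, floor area 83≥47, lease 178≤424 — D1 is at least as good on every objective and strictly better on at least one, so D1 dominates D10.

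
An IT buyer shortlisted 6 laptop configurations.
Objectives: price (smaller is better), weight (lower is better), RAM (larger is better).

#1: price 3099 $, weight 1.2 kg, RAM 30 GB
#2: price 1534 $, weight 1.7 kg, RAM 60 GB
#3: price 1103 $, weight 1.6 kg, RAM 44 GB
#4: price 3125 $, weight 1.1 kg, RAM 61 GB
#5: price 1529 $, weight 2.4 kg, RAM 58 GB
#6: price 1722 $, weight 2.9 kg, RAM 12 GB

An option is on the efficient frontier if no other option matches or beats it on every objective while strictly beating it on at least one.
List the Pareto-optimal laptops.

#1, #2, #3, #4, #5

#1: not dominated.
#2: not dominated.
#3: not dominated (best price).
#4: not dominated (best weight).
#5: not dominated.
#6: dominated by #2 (price 1534≤1722, weight 1.7≤2.9, RAM 60≥12).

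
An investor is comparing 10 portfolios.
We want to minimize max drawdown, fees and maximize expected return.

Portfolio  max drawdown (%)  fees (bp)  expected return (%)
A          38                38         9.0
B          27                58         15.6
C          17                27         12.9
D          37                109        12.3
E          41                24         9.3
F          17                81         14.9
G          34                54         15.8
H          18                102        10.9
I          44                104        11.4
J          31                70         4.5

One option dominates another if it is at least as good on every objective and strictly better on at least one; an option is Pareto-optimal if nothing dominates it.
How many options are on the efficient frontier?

A: dominated by C (max drawdown 17≤38, fees 27≤38, expected return 12.9≥9.0).
B: not dominated.
C: not dominated.
D: dominated by B (max drawdown 27≤37, fees 58≤109, expected return 15.6≥12.3).
E: not dominated (best fees).
F: not dominated.
G: not dominated (best expected return).
H: dominated by C (max drawdown 17≤18, fees 27≤102, expected return 12.9≥10.9).
I: dominated by B (max drawdown 27≤44, fees 58≤104, expected return 15.6≥11.4).
J: dominated by B (max drawdown 27≤31, fees 58≤70, expected return 15.6≥4.5).
Pareto-optimal: B, C, E, F, G → 5.

5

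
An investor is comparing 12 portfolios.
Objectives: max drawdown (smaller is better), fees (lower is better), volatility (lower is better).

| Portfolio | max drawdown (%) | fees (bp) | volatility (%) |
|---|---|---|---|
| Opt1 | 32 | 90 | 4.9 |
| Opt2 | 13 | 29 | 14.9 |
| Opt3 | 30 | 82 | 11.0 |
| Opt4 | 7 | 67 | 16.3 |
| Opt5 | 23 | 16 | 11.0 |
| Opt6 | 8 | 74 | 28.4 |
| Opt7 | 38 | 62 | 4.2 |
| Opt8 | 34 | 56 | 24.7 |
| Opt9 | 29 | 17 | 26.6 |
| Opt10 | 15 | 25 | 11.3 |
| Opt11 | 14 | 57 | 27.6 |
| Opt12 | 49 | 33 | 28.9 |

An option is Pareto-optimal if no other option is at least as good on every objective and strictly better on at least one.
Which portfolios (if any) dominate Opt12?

Opt2: max drawdown 13≤49, fees 29≤33, volatility 14.9≤28.9 — dominates Opt12.
Opt5: max drawdown 23≤49, fees 16≤33, volatility 11.0≤28.9 — dominates Opt12.
Opt9: max drawdown 29≤49, fees 17≤33, volatility 26.6≤28.9 — dominates Opt12.
Opt10: max drawdown 15≤49, fees 25≤33, volatility 11.3≤28.9 — dominates Opt12.
Others (Opt1, Opt3, Opt4, Opt6, Opt7, Opt8, Opt11) are each worse than Opt12 on at least one objective.

Opt2, Opt5, Opt9, Opt10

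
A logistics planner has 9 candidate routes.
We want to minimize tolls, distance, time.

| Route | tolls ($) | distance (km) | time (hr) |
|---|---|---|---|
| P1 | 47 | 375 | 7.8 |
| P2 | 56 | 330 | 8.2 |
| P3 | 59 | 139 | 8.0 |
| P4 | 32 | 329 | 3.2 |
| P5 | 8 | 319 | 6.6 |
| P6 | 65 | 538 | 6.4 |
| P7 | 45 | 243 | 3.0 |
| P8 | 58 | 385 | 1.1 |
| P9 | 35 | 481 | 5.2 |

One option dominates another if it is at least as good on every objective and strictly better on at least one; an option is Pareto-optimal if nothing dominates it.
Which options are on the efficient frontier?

P1: dominated by P4 (tolls 32≤47, distance 329≤375, time 3.2≤7.8).
P2: dominated by P4 (tolls 32≤56, distance 329≤330, time 3.2≤8.2).
P3: not dominated (best distance).
P4: not dominated.
P5: not dominated (best tolls).
P6: dominated by P4 (tolls 32≤65, distance 329≤538, time 3.2≤6.4).
P7: not dominated.
P8: not dominated (best time).
P9: dominated by P4 (tolls 32≤35, distance 329≤481, time 3.2≤5.2).

P3, P4, P5, P7, P8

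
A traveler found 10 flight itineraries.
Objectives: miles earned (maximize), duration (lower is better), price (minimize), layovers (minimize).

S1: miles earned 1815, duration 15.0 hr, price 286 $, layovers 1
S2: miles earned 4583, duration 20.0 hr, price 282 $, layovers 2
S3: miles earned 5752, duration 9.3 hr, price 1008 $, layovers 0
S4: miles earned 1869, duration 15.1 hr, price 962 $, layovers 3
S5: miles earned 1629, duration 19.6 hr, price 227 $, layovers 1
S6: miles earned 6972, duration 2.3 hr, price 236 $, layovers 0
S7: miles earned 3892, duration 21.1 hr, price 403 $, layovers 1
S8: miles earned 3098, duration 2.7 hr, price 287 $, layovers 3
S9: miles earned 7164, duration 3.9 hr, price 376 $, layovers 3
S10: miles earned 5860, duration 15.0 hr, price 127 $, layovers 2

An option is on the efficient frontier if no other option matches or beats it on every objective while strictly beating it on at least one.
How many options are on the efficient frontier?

4

S1: dominated by S6 (miles earned 6972≥1815, duration 2.3≤15.0, price 236≤286, layovers 0≤1).
S2: dominated by S6 (miles earned 6972≥4583, duration 2.3≤20.0, price 236≤282, layovers 0≤2).
S3: dominated by S6 (miles earned 6972≥5752, duration 2.3≤9.3, price 236≤1008, layovers 0≤0).
S4: dominated by S6 (miles earned 6972≥1869, duration 2.3≤15.1, price 236≤962, layovers 0≤3).
S5: not dominated.
S6: not dominated (best duration).
S7: dominated by S6 (miles earned 6972≥3892, duration 2.3≤21.1, price 236≤403, layovers 0≤1).
S8: dominated by S6 (miles earned 6972≥3098, duration 2.3≤2.7, price 236≤287, layovers 0≤3).
S9: not dominated (best miles earned).
S10: not dominated (best price).
Pareto-optimal: S5, S6, S9, S10 → 4.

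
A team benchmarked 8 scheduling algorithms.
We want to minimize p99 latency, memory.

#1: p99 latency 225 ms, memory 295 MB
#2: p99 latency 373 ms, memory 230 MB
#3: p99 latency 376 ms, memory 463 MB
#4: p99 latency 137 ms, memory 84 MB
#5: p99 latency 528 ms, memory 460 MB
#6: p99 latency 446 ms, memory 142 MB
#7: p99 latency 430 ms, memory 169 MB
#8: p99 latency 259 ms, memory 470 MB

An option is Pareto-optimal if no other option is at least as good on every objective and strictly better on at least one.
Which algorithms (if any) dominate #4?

none

#1: worse on p99 latency (225 vs 137).
#2: worse on p99 latency (373 vs 137).
#3: worse on p99 latency (376 vs 137).
#5: worse on p99 latency (528 vs 137).
#6: worse on p99 latency (446 vs 137).
#7: worse on p99 latency (430 vs 137).
#8: worse on p99 latency (259 vs 137).
No option dominates #4.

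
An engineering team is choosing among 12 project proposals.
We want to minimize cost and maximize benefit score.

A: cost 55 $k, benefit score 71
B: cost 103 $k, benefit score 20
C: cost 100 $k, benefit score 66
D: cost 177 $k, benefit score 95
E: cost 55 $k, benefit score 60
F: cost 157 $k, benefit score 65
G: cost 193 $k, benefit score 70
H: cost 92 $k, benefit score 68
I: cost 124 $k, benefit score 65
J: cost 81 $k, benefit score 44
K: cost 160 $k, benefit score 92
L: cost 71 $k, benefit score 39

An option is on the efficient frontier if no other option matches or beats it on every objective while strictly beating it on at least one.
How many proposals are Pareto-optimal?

A: not dominated.
B: dominated by A (cost 55≤103, benefit score 71≥20).
C: dominated by A (cost 55≤100, benefit score 71≥66).
D: not dominated (best benefit score).
E: dominated by A (cost 55≤55, benefit score 71≥60).
F: dominated by A (cost 55≤157, benefit score 71≥65).
G: dominated by A (cost 55≤193, benefit score 71≥70).
H: dominated by A (cost 55≤92, benefit score 71≥68).
I: dominated by A (cost 55≤124, benefit score 71≥65).
J: dominated by A (cost 55≤81, benefit score 71≥44).
K: not dominated.
L: dominated by A (cost 55≤71, benefit score 71≥39).
Pareto-optimal: A, D, K → 3.

3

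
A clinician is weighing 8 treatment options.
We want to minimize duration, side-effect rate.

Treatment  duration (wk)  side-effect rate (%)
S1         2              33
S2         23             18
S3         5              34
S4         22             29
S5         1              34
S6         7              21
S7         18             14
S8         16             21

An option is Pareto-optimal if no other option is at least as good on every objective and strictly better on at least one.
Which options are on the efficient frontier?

S1, S5, S6, S7

S1: not dominated.
S2: dominated by S7 (duration 18≤23, side-effect rate 14≤18).
S3: dominated by S1 (duration 2≤5, side-effect rate 33≤34).
S4: dominated by S6 (duration 7≤22, side-effect rate 21≤29).
S5: not dominated (best duration).
S6: not dominated.
S7: not dominated (best side-effect rate).
S8: dominated by S6 (duration 7≤16, side-effect rate 21≤21).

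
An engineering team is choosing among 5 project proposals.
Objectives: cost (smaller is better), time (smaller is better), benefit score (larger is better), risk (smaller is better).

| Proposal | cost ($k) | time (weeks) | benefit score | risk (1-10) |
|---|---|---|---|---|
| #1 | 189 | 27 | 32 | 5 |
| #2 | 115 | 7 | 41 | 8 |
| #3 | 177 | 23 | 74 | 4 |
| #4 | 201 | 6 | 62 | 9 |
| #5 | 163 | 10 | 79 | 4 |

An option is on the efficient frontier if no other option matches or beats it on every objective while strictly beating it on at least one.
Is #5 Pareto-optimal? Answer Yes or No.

Yes

#1: worse on cost (189 vs 163).
#2: worse on benefit score (41 vs 79).
#3: worse on cost (177 vs 163).
#4: worse on cost (201 vs 163).
No option is at least as good as #5 on every objective and strictly better on one.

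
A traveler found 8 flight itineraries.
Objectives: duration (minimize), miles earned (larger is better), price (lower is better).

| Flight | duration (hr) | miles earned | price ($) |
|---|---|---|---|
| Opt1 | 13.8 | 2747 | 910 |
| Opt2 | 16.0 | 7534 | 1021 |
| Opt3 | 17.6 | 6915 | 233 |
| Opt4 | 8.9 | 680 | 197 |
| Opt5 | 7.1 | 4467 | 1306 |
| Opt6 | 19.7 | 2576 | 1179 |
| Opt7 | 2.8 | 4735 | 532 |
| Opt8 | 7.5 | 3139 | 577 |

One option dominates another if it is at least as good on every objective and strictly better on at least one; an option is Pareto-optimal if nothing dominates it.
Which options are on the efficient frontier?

Opt1: dominated by Opt7 (duration 2.8≤13.8, miles earned 4735≥2747, price 532≤910).
Opt2: not dominated (best miles earned).
Opt3: not dominated.
Opt4: not dominated (best price).
Opt5: dominated by Opt7 (duration 2.8≤7.1, miles earned 4735≥4467, price 532≤1306).
Opt6: dominated by Opt1 (duration 13.8≤19.7, miles earned 2747≥2576, price 910≤1179).
Opt7: not dominated (best duration).
Opt8: dominated by Opt7 (duration 2.8≤7.5, miles earned 4735≥3139, price 532≤577).

Opt2, Opt3, Opt4, Opt7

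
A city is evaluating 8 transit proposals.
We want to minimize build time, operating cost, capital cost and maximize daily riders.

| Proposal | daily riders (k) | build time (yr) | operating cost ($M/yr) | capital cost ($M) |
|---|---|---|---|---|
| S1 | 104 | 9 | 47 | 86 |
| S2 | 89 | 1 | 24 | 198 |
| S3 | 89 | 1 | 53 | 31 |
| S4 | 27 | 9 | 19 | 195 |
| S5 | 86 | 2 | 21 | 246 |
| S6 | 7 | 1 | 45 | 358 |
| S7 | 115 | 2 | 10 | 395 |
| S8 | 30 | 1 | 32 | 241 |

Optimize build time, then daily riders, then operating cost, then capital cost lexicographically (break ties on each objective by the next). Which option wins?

First minimize build time: best is 1, kept {S2, S3, S6, S8}.
Then maximize daily riders: best is 89, kept {S2, S3}.
Then minimize operating cost: best is 24, kept {S2}.

S2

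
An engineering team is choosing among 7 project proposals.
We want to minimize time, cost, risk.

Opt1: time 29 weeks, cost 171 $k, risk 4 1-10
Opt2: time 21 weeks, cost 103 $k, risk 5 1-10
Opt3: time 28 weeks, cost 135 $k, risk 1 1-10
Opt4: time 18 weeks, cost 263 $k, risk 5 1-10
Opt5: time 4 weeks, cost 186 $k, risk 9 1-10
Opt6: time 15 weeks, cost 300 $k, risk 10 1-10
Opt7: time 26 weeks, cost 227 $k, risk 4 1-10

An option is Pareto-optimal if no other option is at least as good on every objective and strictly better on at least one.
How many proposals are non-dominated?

5

Opt1: dominated by Opt3 (time 28≤29, cost 135≤171, risk 1≤4).
Opt2: not dominated (best cost).
Opt3: not dominated (best risk).
Opt4: not dominated.
Opt5: not dominated (best time).
Opt6: dominated by Opt5 (time 4≤15, cost 186≤300, risk 9≤10).
Opt7: not dominated.
Pareto-optimal: Opt2, Opt3, Opt4, Opt5, Opt7 → 5.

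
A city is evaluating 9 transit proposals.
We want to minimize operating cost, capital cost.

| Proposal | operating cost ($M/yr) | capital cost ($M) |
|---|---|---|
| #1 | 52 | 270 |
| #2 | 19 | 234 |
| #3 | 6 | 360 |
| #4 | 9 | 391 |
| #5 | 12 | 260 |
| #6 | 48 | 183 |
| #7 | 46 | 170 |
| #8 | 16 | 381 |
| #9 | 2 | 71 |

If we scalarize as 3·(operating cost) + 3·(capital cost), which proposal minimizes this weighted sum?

#9

#1: 3·52 + 3·270 = 966
#2: 3·19 + 3·234 = 759
#3: 3·6 + 3·360 = 1098
#4: 3·9 + 3·391 = 1200
#5: 3·12 + 3·260 = 816
#6: 3·48 + 3·183 = 693
#7: 3·46 + 3·170 = 648
#8: 3·16 + 3·381 = 1191
#9: 3·2 + 3·71 = 219
Lowest: #9 at 219.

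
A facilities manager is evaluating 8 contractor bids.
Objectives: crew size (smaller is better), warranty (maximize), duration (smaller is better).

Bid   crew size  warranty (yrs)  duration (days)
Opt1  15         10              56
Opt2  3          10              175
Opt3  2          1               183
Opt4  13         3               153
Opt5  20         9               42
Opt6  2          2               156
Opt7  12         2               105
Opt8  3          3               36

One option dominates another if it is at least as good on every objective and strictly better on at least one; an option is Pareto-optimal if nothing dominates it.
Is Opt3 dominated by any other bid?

Yes

Opt6 vs Opt3: crew size 2≤2, warranty 2≥1, duration 156≤183 — Opt6 is at least as good on every objective and strictly better on at least one, so Opt6 dominates Opt3.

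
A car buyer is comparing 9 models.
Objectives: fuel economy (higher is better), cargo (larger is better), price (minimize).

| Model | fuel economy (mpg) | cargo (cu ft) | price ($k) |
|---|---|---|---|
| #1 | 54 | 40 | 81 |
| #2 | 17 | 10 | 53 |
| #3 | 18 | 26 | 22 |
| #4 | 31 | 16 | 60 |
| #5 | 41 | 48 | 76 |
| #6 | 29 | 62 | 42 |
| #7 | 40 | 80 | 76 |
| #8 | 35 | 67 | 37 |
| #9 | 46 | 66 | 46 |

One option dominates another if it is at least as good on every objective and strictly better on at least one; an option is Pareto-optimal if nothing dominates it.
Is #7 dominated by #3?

No

#3 vs #7: #3 is worse on fuel economy (18 vs 40), so it does not dominate #7.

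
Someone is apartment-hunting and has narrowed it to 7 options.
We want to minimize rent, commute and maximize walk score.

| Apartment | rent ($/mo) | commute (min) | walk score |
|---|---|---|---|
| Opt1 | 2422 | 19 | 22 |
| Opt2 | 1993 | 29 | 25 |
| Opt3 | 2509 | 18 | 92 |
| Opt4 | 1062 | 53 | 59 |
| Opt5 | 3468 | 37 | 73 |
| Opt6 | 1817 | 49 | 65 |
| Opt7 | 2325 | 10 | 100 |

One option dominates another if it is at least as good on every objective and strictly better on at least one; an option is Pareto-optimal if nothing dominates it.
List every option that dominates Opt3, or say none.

Opt7

Opt7: rent 2325≤2509, commute 10≤18, walk score 100≥92 — dominates Opt3.
Others (Opt1, Opt2, Opt4, Opt5, Opt6) are each worse than Opt3 on at least one objective.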